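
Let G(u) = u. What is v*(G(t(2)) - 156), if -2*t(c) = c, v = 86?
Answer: -13502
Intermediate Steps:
t(c) = -c/2
v*(G(t(2)) - 156) = 86*(-½*2 - 156) = 86*(-1 - 156) = 86*(-157) = -13502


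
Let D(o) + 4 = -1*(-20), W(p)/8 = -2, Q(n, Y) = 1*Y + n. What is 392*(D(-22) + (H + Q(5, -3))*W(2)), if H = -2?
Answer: 6272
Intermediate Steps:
Q(n, Y) = Y + n
W(p) = -16 (W(p) = 8*(-2) = -16)
D(o) = 16 (D(o) = -4 - 1*(-20) = -4 + 20 = 16)
392*(D(-22) + (H + Q(5, -3))*W(2)) = 392*(16 + (-2 + (-3 + 5))*(-16)) = 392*(16 + (-2 + 2)*(-16)) = 392*(16 + 0*(-16)) = 392*(16 + 0) = 392*16 = 6272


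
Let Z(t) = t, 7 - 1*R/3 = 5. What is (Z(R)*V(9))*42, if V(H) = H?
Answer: 2268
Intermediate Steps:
R = 6 (R = 21 - 3*5 = 21 - 15 = 6)
(Z(R)*V(9))*42 = (6*9)*42 = 54*42 = 2268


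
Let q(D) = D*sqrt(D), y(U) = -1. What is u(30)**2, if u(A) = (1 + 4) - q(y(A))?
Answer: (5 + I)**2 ≈ 24.0 + 10.0*I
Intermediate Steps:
q(D) = D**(3/2)
u(A) = 5 + I (u(A) = (1 + 4) - (-1)**(3/2) = 5 - (-1)*I = 5 + I)
u(30)**2 = (5 + I)**2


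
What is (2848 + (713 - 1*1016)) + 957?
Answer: 3502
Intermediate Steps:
(2848 + (713 - 1*1016)) + 957 = (2848 + (713 - 1016)) + 957 = (2848 - 303) + 957 = 2545 + 957 = 3502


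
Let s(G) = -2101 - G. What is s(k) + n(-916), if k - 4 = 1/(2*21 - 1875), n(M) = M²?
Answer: 1534131184/1833 ≈ 8.3695e+5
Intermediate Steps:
k = 7331/1833 (k = 4 + 1/(2*21 - 1875) = 4 + 1/(42 - 1875) = 4 + 1/(-1833) = 4 - 1/1833 = 7331/1833 ≈ 3.9995)
s(k) + n(-916) = (-2101 - 1*7331/1833) + (-916)² = (-2101 - 7331/1833) + 839056 = -3858464/1833 + 839056 = 1534131184/1833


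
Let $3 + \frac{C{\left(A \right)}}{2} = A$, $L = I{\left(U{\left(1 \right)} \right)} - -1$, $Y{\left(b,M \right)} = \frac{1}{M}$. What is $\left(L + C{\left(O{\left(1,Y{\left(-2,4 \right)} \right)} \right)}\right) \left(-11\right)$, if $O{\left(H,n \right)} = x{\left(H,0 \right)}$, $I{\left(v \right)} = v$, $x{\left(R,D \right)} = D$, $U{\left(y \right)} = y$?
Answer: $44$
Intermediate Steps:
$O{\left(H,n \right)} = 0$
$L = 2$ ($L = 1 - -1 = 1 + 1 = 2$)
$C{\left(A \right)} = -6 + 2 A$
$\left(L + C{\left(O{\left(1,Y{\left(-2,4 \right)} \right)} \right)}\right) \left(-11\right) = \left(2 + \left(-6 + 2 \cdot 0\right)\right) \left(-11\right) = \left(2 + \left(-6 + 0\right)\right) \left(-11\right) = \left(2 - 6\right) \left(-11\right) = \left(-4\right) \left(-11\right) = 44$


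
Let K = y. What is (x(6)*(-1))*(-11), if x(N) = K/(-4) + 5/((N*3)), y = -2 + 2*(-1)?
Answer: 253/18 ≈ 14.056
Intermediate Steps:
y = -4 (y = -2 - 2 = -4)
K = -4
x(N) = 1 + 5/(3*N) (x(N) = -4/(-4) + 5/((N*3)) = -4*(-1/4) + 5/((3*N)) = 1 + 5*(1/(3*N)) = 1 + 5/(3*N))
(x(6)*(-1))*(-11) = (((5/3 + 6)/6)*(-1))*(-11) = (((1/6)*(23/3))*(-1))*(-11) = ((23/18)*(-1))*(-11) = -23/18*(-11) = 253/18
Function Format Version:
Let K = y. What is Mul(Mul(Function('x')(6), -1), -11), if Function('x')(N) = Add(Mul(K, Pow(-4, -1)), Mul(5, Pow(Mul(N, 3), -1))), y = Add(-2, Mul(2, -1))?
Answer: Rational(253, 18) ≈ 14.056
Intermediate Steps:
y = -4 (y = Add(-2, -2) = -4)
K = -4
Function('x')(N) = Add(1, Mul(Rational(5, 3), Pow(N, -1))) (Function('x')(N) = Add(Mul(-4, Pow(-4, -1)), Mul(5, Pow(Mul(N, 3), -1))) = Add(Mul(-4, Rational(-1, 4)), Mul(5, Pow(Mul(3, N), -1))) = Add(1, Mul(5, Mul(Rational(1, 3), Pow(N, -1)))) = Add(1, Mul(Rational(5, 3), Pow(N, -1))))
Mul(Mul(Function('x')(6), -1), -11) = Mul(Mul(Mul(Pow(6, -1), Add(Rational(5, 3), 6)), -1), -11) = Mul(Mul(Mul(Rational(1, 6), Rational(23, 3)), -1), -11) = Mul(Mul(Rational(23, 18), -1), -11) = Mul(Rational(-23, 18), -11) = Rational(253, 18)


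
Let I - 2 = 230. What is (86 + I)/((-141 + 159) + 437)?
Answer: 318/455 ≈ 0.69890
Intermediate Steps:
I = 232 (I = 2 + 230 = 232)
(86 + I)/((-141 + 159) + 437) = (86 + 232)/((-141 + 159) + 437) = 318/(18 + 437) = 318/455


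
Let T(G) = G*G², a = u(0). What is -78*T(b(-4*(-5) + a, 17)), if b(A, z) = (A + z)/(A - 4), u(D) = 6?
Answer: -3100773/5324 ≈ -582.41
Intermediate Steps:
a = 6
b(A, z) = (A + z)/(-4 + A)
T(G) = G³
-78*T(b(-4*(-5) + a, 17)) = -78*((-4*(-5) + 6) + 17)³/(-4 + (-4*(-5) + 6))³ = -78*((20 + 6) + 17)³/(-4 + (20 + 6))³ = -78*(26 + 17)³/(-4 + 26)³ = -78*(43/22)³ = -78*79507/10648 = -3100773/5324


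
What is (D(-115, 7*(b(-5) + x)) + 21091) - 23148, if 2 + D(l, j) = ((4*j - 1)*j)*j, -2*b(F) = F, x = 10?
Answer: 10679889/4 ≈ 2.6700e+6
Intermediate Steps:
b(F) = -F/2
D(l, j) = -2 + j**2*(-1 + 4*j) (D(l, j) = -2 + ((4*j - 1)*j)*j = -2 + ((-1 + 4*j)*j)*j = -2 + (j*(-1 + 4*j))*j = -2 + j**2*(-1 + 4*j))
(D(-115, 7*(b(-5) + x)) + 21091) - 23148 = ((-2 - (7*(-1/2*(-5) + 10))**2 + 4*(7*(-1/2*(-5) + 10))**3) + 21091) - 23148 = ((-2 - (7*(5/2 + 10))**2 + 4*(7*(5/2 + 10))**3) + 21091) - 23148 = ((-2 - (7*(25/2))**2 + 4*(7*(25/2))**3) + 21091) - 23148 = ((-2 - (175/2)**2 + 4*(175/2)**3) + 21091) - 23148 = ((-2 - 1*30625/4 + 4*(5359375/8)) + 21091) - 23148 = ((-2 - 30625/4 + 5359375/2) + 21091) - 23148 = (10688117/4 + 21091) - 23148 = 10772481/4 - 23148 = 10679889/4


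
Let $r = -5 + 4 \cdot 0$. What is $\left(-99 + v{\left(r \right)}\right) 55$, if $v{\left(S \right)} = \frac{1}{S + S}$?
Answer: $- \frac{10901}{2} \approx -5450.5$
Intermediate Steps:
$r = -5$ ($r = -5 + 0 = -5$)
$v{\left(S \right)} = \frac{1}{2 S}$
$\left(-99 + v{\left(r \right)}\right) 55 = \left(-99 + \frac{1}{2 \left(-5\right)}\right) 55 = \left(-99 + \frac{1}{2} \left(- \frac{1}{5}\right)\right) 55 = \left(-99 - \frac{1}{10}\right) 55 = \left(- \frac{991}{10}\right) 55 = - \frac{10901}{2}$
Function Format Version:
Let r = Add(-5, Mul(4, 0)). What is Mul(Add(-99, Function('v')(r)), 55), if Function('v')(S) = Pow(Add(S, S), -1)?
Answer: Rational(-10901, 2) ≈ -5450.5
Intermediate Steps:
r = -5 (r = Add(-5, 0) = -5)
Function('v')(S) = Mul(Rational(1, 2), Pow(S, -1)) (Function('v')(S) = Pow(Mul(2, S), -1) = Mul(Rational(1, 2), Pow(S, -1)))
Mul(Add(-99, Function('v')(r)), 55) = Mul(Add(-99, Mul(Rational(1, 2), Pow(-5, -1))), 55) = Mul(Add(-99, Mul(Rational(1, 2), Rational(-1, 5))), 55) = Mul(Add(-99, Rational(-1, 10)), 55) = Mul(Rational(-991, 10), 55) = Rational(-10901, 2)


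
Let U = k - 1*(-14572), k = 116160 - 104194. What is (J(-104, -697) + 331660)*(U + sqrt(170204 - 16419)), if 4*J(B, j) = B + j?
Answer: 17592557691/2 + 1325839*sqrt(153785)/4 ≈ 8.9263e+9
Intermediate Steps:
k = 11966
J(B, j) = B/4 + j/4 (J(B, j) = (B + j)/4 = B/4 + j/4)
U = 26538 (U = 11966 - 1*(-14572) = 11966 + 14572 = 26538)
(J(-104, -697) + 331660)*(U + sqrt(170204 - 16419)) = (((1/4)*(-104) + (1/4)*(-697)) + 331660)*(26538 + sqrt(170204 - 16419)) = ((-26 - 697/4) + 331660)*(26538 + sqrt(153785)) = (-801/4 + 331660)*(26538 + sqrt(153785)) = 1325839*(26538 + sqrt(153785))/4 = 17592557691/2 + 1325839*sqrt(153785)/4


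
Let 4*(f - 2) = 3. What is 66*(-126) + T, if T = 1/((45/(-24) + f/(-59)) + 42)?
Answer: -157313300/18917 ≈ -8316.0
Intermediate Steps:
f = 11/4 (f = 2 + (1/4)*3 = 2 + 3/4 = 11/4 ≈ 2.7500)
T = 472/18917 (T = 1/((45/(-24) + (11/4)/(-59)) + 42) = 1/((45*(-1/24) + (11/4)*(-1/59)) + 42) = 1/((-15/8 - 11/236) + 42) = 1/(-907/472 + 42) = 1/(18917/472) = 472/18917 ≈ 0.024951)
66*(-126) + T = 66*(-126) + 472/18917 = -8316 + 472/18917 = -157313300/18917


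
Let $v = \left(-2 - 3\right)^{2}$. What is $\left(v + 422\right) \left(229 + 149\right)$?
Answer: $168966$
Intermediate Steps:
$v = 25$ ($v = \left(-5\right)^{2} = 25$)
$\left(v + 422\right) \left(229 + 149\right) = \left(25 + 422\right) \left(229 + 149\right) = 447 \cdot 378 = 168966$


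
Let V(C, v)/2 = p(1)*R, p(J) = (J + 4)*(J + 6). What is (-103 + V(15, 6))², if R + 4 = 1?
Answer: 97969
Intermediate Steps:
R = -3 (R = -4 + 1 = -3)
p(J) = (4 + J)*(6 + J)
V(C, v) = -210 (V(C, v) = 2*((24 + 1² + 10*1)*(-3)) = 2*((24 + 1 + 10)*(-3)) = 2*(35*(-3)) = 2*(-105) = -210)
(-103 + V(15, 6))² = (-103 - 210)² = (-313)² = 97969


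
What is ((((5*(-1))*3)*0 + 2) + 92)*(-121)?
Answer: -11374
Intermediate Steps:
((((5*(-1))*3)*0 + 2) + 92)*(-121) = ((-5*3*0 + 2) + 92)*(-121) = ((-15*0 + 2) + 92)*(-121) = ((0 + 2) + 92)*(-121) = (2 + 92)*(-121) = 94*(-121) = -11374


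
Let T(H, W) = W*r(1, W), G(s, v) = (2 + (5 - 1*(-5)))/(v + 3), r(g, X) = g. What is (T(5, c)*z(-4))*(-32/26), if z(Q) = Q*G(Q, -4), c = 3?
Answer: -2304/13 ≈ -177.23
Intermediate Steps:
G(s, v) = 12/(3 + v) (G(s, v) = (2 + (5 + 5))/(3 + v) = (2 + 10)/(3 + v) = 12/(3 + v))
z(Q) = -12*Q (z(Q) = Q*(12/(3 - 4)) = Q*(12/(-1)) = Q*(12*(-1)) = Q*(-12) = -12*Q)
T(H, W) = W (T(H, W) = W*1 = W)
(T(5, c)*z(-4))*(-32/26) = (3*(-12*(-4)))*(-32/26) = (3*48)*(-32*1/26) = 144*(-16/13) = -2304/13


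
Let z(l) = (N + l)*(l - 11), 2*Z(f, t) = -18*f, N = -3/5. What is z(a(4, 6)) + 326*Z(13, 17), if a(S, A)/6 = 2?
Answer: -190653/5 ≈ -38131.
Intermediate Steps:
N = -⅗ (N = -3*⅕ = -⅗ ≈ -0.60000)
a(S, A) = 12 (a(S, A) = 6*2 = 12)
Z(f, t) = -9*f (Z(f, t) = (-18*f)/2 = -9*f)
z(l) = (-11 + l)*(-⅗ + l) (z(l) = (-⅗ + l)*(l - 11) = (-⅗ + l)*(-11 + l) = (-11 + l)*(-⅗ + l))
z(a(4, 6)) + 326*Z(13, 17) = (33/5 + 12² - 58/5*12) + 326*(-9*13) = (33/5 + 144 - 696/5) + 326*(-117) = 57/5 - 38142 = -190653/5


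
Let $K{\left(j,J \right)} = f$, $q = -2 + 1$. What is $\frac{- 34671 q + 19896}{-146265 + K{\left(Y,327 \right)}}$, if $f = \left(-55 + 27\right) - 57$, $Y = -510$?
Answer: $- \frac{54567}{146350} \approx -0.37285$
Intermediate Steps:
$q = -1$
$f = -85$ ($f = -28 - 57 = -85$)
$K{\left(j,J \right)} = -85$
$\frac{- 34671 q + 19896}{-146265 + K{\left(Y,327 \right)}} = \frac{\left(-34671\right) \left(-1\right) + 19896}{-146265 - 85} = \frac{34671 + 19896}{-146350} = 54567 \left(- \frac{1}{146350}\right) = - \frac{54567}{146350}$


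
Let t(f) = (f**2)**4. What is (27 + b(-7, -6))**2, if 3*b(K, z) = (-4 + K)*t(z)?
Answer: 37927922859225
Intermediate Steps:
t(f) = f**8
b(K, z) = z**8*(-4 + K)/3 (b(K, z) = ((-4 + K)*z**8)/3 = (z**8*(-4 + K))/3 = z**8*(-4 + K)/3)
(27 + b(-7, -6))**2 = (27 + (1/3)*(-6)**8*(-4 - 7))**2 = (27 + (1/3)*1679616*(-11))**2 = (27 - 6158592)**2 = (-6158565)**2 = 37927922859225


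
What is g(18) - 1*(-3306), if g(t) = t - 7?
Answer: 3317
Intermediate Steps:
g(t) = -7 + t
g(18) - 1*(-3306) = (-7 + 18) - 1*(-3306) = 11 + 3306 = 3317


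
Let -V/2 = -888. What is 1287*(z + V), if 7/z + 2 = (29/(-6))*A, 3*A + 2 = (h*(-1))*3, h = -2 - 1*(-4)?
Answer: 32011551/14 ≈ 2.2865e+6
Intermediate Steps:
V = 1776 (V = -2*(-888) = 1776)
h = 2 (h = -2 + 4 = 2)
A = -8/3 (A = -⅔ + ((2*(-1))*3)/3 = -⅔ + (-2*3)/3 = -⅔ + (⅓)*(-6) = -⅔ - 2 = -8/3 ≈ -2.6667)
z = 9/14 (z = 7/(-2 + (29/(-6))*(-8/3)) = 7/(-2 + (29*(-⅙))*(-8/3)) = 7/(-2 - 29/6*(-8/3)) = 7/(-2 + 116/9) = 7/(98/9) = 7*(9/98) = 9/14 ≈ 0.64286)
1287*(z + V) = 1287*(9/14 + 1776) = 1287*(24873/14) = 32011551/14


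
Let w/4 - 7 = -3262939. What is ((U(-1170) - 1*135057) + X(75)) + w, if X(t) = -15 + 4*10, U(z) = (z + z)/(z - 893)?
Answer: -27204283540/2063 ≈ -1.3187e+7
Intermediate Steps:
w = -13051728 (w = 28 + 4*(-3262939) = 28 - 13051756 = -13051728)
U(z) = 2*z/(-893 + z) (U(z) = (2*z)/(-893 + z) = 2*z/(-893 + z))
X(t) = 25 (X(t) = -15 + 40 = 25)
((U(-1170) - 1*135057) + X(75)) + w = ((2*(-1170)/(-893 - 1170) - 1*135057) + 25) - 13051728 = ((2*(-1170)/(-2063) - 135057) + 25) - 13051728 = ((2*(-1170)*(-1/2063) - 135057) + 25) - 13051728 = ((2340/2063 - 135057) + 25) - 13051728 = (-278620251/2063 + 25) - 13051728 = -278568676/2063 - 13051728 = -27204283540/2063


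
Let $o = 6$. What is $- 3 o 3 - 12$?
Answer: $-66$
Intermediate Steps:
$- 3 o 3 - 12 = - 3 \cdot 6 \cdot 3 - 12 = \left(-3\right) 18 - 12 = -54 - 12 = -66$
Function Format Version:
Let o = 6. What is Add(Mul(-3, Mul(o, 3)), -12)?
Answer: -66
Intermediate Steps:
Add(Mul(-3, Mul(o, 3)), -12) = Add(Mul(-3, Mul(6, 3)), -12) = Add(Mul(-3, 18), -12) = Add(-54, -12) = -66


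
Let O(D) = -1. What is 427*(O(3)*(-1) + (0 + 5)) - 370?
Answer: 2192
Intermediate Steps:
427*(O(3)*(-1) + (0 + 5)) - 370 = 427*(-1*(-1) + (0 + 5)) - 370 = 427*(1 + 5) - 370 = 427*6 - 370 = 2562 - 370 = 2192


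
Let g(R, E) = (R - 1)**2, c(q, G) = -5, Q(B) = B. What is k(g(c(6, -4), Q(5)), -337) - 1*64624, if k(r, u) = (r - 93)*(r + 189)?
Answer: -77449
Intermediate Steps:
g(R, E) = (-1 + R)**2
k(r, u) = (-93 + r)*(189 + r)
k(g(c(6, -4), Q(5)), -337) - 1*64624 = (-17577 + ((-1 - 5)**2)**2 + 96*(-1 - 5)**2) - 1*64624 = (-17577 + ((-6)**2)**2 + 96*(-6)**2) - 64624 = (-17577 + 36**2 + 96*36) - 64624 = (-17577 + 1296 + 3456) - 64624 = -12825 - 64624 = -77449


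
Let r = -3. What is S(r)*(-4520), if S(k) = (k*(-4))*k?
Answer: 162720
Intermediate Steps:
S(k) = -4*k² (S(k) = (-4*k)*k = -4*k²)
S(r)*(-4520) = -4*(-3)²*(-4520) = -4*9*(-4520) = -36*(-4520) = 162720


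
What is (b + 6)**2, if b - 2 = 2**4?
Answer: 576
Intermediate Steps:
b = 18 (b = 2 + 2**4 = 2 + 16 = 18)
(b + 6)**2 = (18 + 6)**2 = 24**2 = 576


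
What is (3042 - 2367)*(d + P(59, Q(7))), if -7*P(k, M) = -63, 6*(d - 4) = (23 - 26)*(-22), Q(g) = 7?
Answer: 16200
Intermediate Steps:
d = 15 (d = 4 + ((23 - 26)*(-22))/6 = 4 + (-3*(-22))/6 = 4 + (⅙)*66 = 4 + 11 = 15)
P(k, M) = 9 (P(k, M) = -⅐*(-63) = 9)
(3042 - 2367)*(d + P(59, Q(7))) = (3042 - 2367)*(15 + 9) = 675*24 = 16200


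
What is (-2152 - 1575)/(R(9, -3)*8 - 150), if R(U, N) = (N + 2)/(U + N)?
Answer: 11181/454 ≈ 24.628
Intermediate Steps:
R(U, N) = (2 + N)/(N + U)
(-2152 - 1575)/(R(9, -3)*8 - 150) = (-2152 - 1575)/(((2 - 3)/(-3 + 9))*8 - 150) = -3727/((-1/6)*8 - 150) = -3727/(((⅙)*(-1))*8 - 150) = -3727/(-⅙*8 - 150) = -3727/(-4/3 - 150) = -3727/(-454/3) = -3727*(-3/454) = 11181/454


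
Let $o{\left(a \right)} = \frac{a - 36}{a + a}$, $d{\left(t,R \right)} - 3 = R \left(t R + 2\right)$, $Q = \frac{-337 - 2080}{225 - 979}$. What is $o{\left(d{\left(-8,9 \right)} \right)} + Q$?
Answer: $\frac{294235}{78793} \approx 3.7343$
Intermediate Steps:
$Q = \frac{2417}{754}$ ($Q = - \frac{2417}{-754} = \left(-2417\right) \left(- \frac{1}{754}\right) = \frac{2417}{754} \approx 3.2056$)
$d{\left(t,R \right)} = 3 + R \left(2 + R t\right)$ ($d{\left(t,R \right)} = 3 + R \left(t R + 2\right) = 3 + R \left(R t + 2\right) = 3 + R \left(2 + R t\right)$)
$o{\left(a \right)} = \frac{-36 + a}{2 a}$
$o{\left(d{\left(-8,9 \right)} \right)} + Q = \frac{-36 + \left(3 + 2 \cdot 9 - 8 \cdot 9^{2}\right)}{2 \left(3 + 2 \cdot 9 - 8 \cdot 9^{2}\right)} + \frac{2417}{754} = \frac{-36 + \left(3 + 18 - 648\right)}{2 \left(3 + 18 - 648\right)} + \frac{2417}{754} = \frac{-36 - 627}{2 \left(-627\right)} + \frac{2417}{754} = \frac{1}{2} \left(- \frac{1}{627}\right) \left(-663\right) + \frac{2417}{754} = \frac{221}{418} + \frac{2417}{754} = \frac{294235}{78793}$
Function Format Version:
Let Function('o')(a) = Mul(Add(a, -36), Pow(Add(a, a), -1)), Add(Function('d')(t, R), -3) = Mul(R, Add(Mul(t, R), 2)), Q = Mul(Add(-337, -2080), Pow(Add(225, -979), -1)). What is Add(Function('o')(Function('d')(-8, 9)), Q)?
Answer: Rational(294235, 78793) ≈ 3.7343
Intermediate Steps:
Q = Rational(2417, 754) (Q = Mul(-2417, Pow(-754, -1)) = Mul(-2417, Rational(-1, 754)) = Rational(2417, 754) ≈ 3.2056)
Function('d')(t, R) = Add(3, Mul(R, Add(2, Mul(R, t)))) (Function('d')(t, R) = Add(3, Mul(R, Add(Mul(t, R), 2))) = Add(3, Mul(R, Add(Mul(R, t), 2))) = Add(3, Mul(R, Add(2, Mul(R, t)))))
Function('o')(a) = Mul(Rational(1, 2), Pow(a, -1), Add(-36, a)) (Function('o')(a) = Mul(Add(-36, a), Pow(Mul(2, a), -1)) = Mul(Add(-36, a), Mul(Rational(1, 2), Pow(a, -1))) = Mul(Rational(1, 2), Pow(a, -1), Add(-36, a)))
Add(Function('o')(Function('d')(-8, 9)), Q) = Add(Mul(Rational(1, 2), Pow(Add(3, Mul(2, 9), Mul(-8, Pow(9, 2))), -1), Add(-36, Add(3, Mul(2, 9), Mul(-8, Pow(9, 2))))), Rational(2417, 754)) = Add(Mul(Rational(1, 2), Pow(Add(3, 18, Mul(-8, 81)), -1), Add(-36, Add(3, 18, Mul(-8, 81)))), Rational(2417, 754)) = Add(Mul(Rational(1, 2), Pow(Add(3, 18, -648), -1), Add(-36, Add(3, 18, -648))), Rational(2417, 754)) = Add(Mul(Rational(1, 2), Pow(-627, -1), Add(-36, -627)), Rational(2417, 754)) = Add(Mul(Rational(1, 2), Rational(-1, 627), -663), Rational(2417, 754)) = Add(Rational(221, 418), Rational(2417, 754)) = Rational(294235, 78793)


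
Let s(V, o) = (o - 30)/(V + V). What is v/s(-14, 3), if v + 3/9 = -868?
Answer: -72940/81 ≈ -900.49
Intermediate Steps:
v = -2605/3 (v = -⅓ - 868 = -2605/3 ≈ -868.33)
s(V, o) = (-30 + o)/(2*V) (s(V, o) = (-30 + o)/((2*V)) = (-30 + o)*(1/(2*V)) = (-30 + o)/(2*V))
v/s(-14, 3) = -2605*(-28/(-30 + 3))/3 = -2605/(3*((½)*(-1/14)*(-27))) = -2605/(3*27/28) = -2605/3*28/27 = -72940/81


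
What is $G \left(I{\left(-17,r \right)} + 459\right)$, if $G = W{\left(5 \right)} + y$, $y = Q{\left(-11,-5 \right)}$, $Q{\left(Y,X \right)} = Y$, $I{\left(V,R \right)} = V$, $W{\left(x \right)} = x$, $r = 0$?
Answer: $-2652$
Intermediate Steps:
$y = -11$
$G = -6$ ($G = 5 - 11 = -6$)
$G \left(I{\left(-17,r \right)} + 459\right) = - 6 \left(-17 + 459\right) = \left(-6\right) 442 = -2652$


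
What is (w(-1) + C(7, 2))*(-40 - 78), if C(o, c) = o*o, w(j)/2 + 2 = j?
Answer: -5074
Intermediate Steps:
w(j) = -4 + 2*j
C(o, c) = o**2
(w(-1) + C(7, 2))*(-40 - 78) = ((-4 + 2*(-1)) + 7**2)*(-40 - 78) = ((-4 - 2) + 49)*(-118) = (-6 + 49)*(-118) = 43*(-118) = -5074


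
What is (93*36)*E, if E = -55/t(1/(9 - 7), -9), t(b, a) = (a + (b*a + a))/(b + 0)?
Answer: 4092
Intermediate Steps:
t(b, a) = (2*a + a*b)/b (t(b, a) = (a + (a*b + a))/b = (a + (a + a*b))/b = (2*a + a*b)/b)
E = 11/9 (E = -55*(-1/(9*(2 + 1/(9 - 7))*(9 - 7))) = -55*(-1/(18*(2 + 1/2))) = -55*(-1/(18*(2 + ½))) = -55/((-9*2*5/2)) = -55/(-45) = -55*(-1/45) = 11/9 ≈ 1.2222)
(93*36)*E = (93*36)*(11/9) = 3348*(11/9) = 4092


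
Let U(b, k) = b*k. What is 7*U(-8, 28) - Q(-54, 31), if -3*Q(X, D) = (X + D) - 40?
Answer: -1589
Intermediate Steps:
Q(X, D) = 40/3 - D/3 - X/3 (Q(X, D) = -((X + D) - 40)/3 = -((D + X) - 40)/3 = -(-40 + D + X)/3 = 40/3 - D/3 - X/3)
7*U(-8, 28) - Q(-54, 31) = 7*(-8*28) - (40/3 - 1/3*31 - 1/3*(-54)) = 7*(-224) - (40/3 - 31/3 + 18) = -1568 - 1*21 = -1568 - 21 = -1589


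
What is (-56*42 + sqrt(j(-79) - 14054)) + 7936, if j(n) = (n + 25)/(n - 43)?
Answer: 5584 + I*sqrt(52293287)/61 ≈ 5584.0 + 118.55*I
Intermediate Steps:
j(n) = (25 + n)/(-43 + n)
(-56*42 + sqrt(j(-79) - 14054)) + 7936 = (-56*42 + sqrt((25 - 79)/(-43 - 79) - 14054)) + 7936 = (-2352 + sqrt(-54/(-122) - 14054)) + 7936 = (-2352 + sqrt(-1/122*(-54) - 14054)) + 7936 = (-2352 + sqrt(27/61 - 14054)) + 7936 = (-2352 + sqrt(-857267/61)) + 7936 = (-2352 + I*sqrt(52293287)/61) + 7936 = 5584 + I*sqrt(52293287)/61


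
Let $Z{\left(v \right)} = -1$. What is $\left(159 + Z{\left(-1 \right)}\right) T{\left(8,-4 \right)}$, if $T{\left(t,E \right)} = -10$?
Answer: $-1580$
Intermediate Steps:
$\left(159 + Z{\left(-1 \right)}\right) T{\left(8,-4 \right)} = \left(159 - 1\right) \left(-10\right) = 158 \left(-10\right) = -1580$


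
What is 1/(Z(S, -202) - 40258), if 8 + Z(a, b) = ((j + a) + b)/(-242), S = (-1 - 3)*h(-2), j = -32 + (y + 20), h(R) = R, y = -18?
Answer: -121/4872074 ≈ -2.4835e-5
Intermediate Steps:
j = -30 (j = -32 + (-18 + 20) = -32 + 2 = -30)
S = 8 (S = (-1 - 3)*(-2) = -4*(-2) = 8)
Z(a, b) = -953/121 - a/242 - b/242 (Z(a, b) = -8 + ((-30 + a) + b)/(-242) = -8 + (-30 + a + b)*(-1/242) = -8 + (15/121 - a/242 - b/242) = -953/121 - a/242 - b/242)
1/(Z(S, -202) - 40258) = 1/((-953/121 - 1/242*8 - 1/242*(-202)) - 40258) = 1/((-953/121 - 4/121 + 101/121) - 40258) = 1/(-856/121 - 40258) = 1/(-4872074/121) = -121/4872074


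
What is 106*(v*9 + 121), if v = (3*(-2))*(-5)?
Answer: 41446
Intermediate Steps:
v = 30 (v = -6*(-5) = 30)
106*(v*9 + 121) = 106*(30*9 + 121) = 106*(270 + 121) = 106*391 = 41446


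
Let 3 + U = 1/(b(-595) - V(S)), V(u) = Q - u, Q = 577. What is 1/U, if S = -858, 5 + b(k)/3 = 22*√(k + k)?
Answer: -21859870/65583961 + 66*I*√1190/65583961 ≈ -0.33331 + 3.4715e-5*I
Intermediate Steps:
b(k) = -15 + 66*√2*√k (b(k) = -15 + 3*(22*√(k + k)) = -15 + 3*(22*√(2*k)) = -15 + 3*(22*(√2*√k)) = -15 + 3*(22*√2*√k) = -15 + 66*√2*√k)
V(u) = 577 - u
U = -3 + 1/(-1450 + 66*I*√1190) (U = -3 + 1/((-15 + 66*√2*√(-595)) - (577 - 1*(-858))) = -3 + 1/((-15 + 66*√2*(I*√595)) - (577 + 858)) = -3 + 1/((-15 + 66*I*√1190) - 1*1435) = -3 + 1/((-15 + 66*I*√1190) - 1435) = -3 + 1/(-1450 + 66*I*√1190) ≈ -3.0002 - 0.00031248*I)
1/U = 1/(-2185987/728614 - 33*I*√1190/3643070)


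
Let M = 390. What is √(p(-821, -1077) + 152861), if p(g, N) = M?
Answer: √153251 ≈ 391.47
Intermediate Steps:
p(g, N) = 390
√(p(-821, -1077) + 152861) = √(390 + 152861) = √153251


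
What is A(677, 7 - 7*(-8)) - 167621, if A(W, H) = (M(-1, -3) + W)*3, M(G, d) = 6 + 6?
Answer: -165554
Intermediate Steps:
M(G, d) = 12
A(W, H) = 36 + 3*W (A(W, H) = (12 + W)*3 = 36 + 3*W)
A(677, 7 - 7*(-8)) - 167621 = (36 + 3*677) - 167621 = (36 + 2031) - 167621 = 2067 - 167621 = -165554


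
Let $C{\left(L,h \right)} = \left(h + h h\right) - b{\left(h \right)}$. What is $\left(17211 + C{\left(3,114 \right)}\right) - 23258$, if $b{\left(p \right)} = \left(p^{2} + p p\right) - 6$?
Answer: $-18923$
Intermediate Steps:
$b{\left(p \right)} = -6 + 2 p^{2}$ ($b{\left(p \right)} = \left(p^{2} + p^{2}\right) - 6 = 2 p^{2} - 6 = -6 + 2 p^{2}$)
$C{\left(L,h \right)} = 6 + h - h^{2}$ ($C{\left(L,h \right)} = \left(h + h h\right) - \left(-6 + 2 h^{2}\right) = \left(h + h^{2}\right) - \left(-6 + 2 h^{2}\right) = 6 + h - h^{2}$)
$\left(17211 + C{\left(3,114 \right)}\right) - 23258 = \left(17211 + \left(6 + 114 - 114^{2}\right)\right) - 23258 = \left(17211 + \left(6 + 114 - 12996\right)\right) - 23258 = \left(17211 - 12876\right) - 23258 = 4335 - 23258 = -18923$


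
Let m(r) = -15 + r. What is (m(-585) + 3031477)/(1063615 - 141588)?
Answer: 3030877/922027 ≈ 3.2872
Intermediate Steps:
(m(-585) + 3031477)/(1063615 - 141588) = ((-15 - 585) + 3031477)/(1063615 - 141588) = (-600 + 3031477)/922027 = 3030877*(1/922027) = 3030877/922027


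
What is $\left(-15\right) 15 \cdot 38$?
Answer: $-8550$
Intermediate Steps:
$\left(-15\right) 15 \cdot 38 = \left(-225\right) 38 = -8550$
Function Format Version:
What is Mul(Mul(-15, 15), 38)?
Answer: -8550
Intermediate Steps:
Mul(Mul(-15, 15), 38) = Mul(-225, 38) = -8550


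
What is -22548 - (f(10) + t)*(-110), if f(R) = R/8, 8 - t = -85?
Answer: -24361/2 ≈ -12181.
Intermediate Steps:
t = 93 (t = 8 - 1*(-85) = 8 + 85 = 93)
f(R) = R/8 (f(R) = R*(1/8) = R/8)
-22548 - (f(10) + t)*(-110) = -22548 - ((1/8)*10 + 93)*(-110) = -22548 - (5/4 + 93)*(-110) = -22548 - 377*(-110)/4 = -22548 - 1*(-20735/2) = -22548 + 20735/2 = -24361/2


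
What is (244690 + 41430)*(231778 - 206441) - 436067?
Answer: 7248986373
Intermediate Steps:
(244690 + 41430)*(231778 - 206441) - 436067 = 286120*25337 - 436067 = 7249422440 - 436067 = 7248986373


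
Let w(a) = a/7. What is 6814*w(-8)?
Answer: -54512/7 ≈ -7787.4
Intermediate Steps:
w(a) = a/7 (w(a) = a*(⅐) = a/7)
6814*w(-8) = 6814*((⅐)*(-8)) = 6814*(-8/7) = -54512/7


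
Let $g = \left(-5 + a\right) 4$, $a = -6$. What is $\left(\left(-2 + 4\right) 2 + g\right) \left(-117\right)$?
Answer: $4680$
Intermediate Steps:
$g = -44$ ($g = \left(-5 - 6\right) 4 = \left(-11\right) 4 = -44$)
$\left(\left(-2 + 4\right) 2 + g\right) \left(-117\right) = \left(\left(-2 + 4\right) 2 - 44\right) \left(-117\right) = \left(2 \cdot 2 - 44\right) \left(-117\right) = \left(4 - 44\right) \left(-117\right) = \left(-40\right) \left(-117\right) = 4680$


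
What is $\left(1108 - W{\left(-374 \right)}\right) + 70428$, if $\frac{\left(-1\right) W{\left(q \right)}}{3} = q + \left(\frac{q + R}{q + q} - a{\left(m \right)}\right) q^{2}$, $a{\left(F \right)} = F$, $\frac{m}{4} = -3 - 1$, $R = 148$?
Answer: $6911248$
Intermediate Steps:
$m = -16$ ($m = 4 \left(-3 - 1\right) = 4 \left(-4\right) = -16$)
$W{\left(q \right)} = - 3 q - 3 q^{2} \left(16 + \frac{148 + q}{2 q}\right)$ ($W{\left(q \right)} = - 3 \left(q + \left(\frac{q + 148}{q + q} - -16\right) q^{2}\right) = - 3 \left(q + \left(\frac{148 + q}{2 q} + 16\right) q^{2}\right) = - 3 \left(q + \left(16 + \frac{148 + q}{2 q}\right) q^{2}\right) = - 3 \left(q + q^{2} \left(16 + \frac{148 + q}{2 q}\right)\right) = - 3 q - 3 q^{2} \left(16 + \frac{148 + q}{2 q}\right)$)
$\left(1108 - W{\left(-374 \right)}\right) + 70428 = \left(1108 - \left(- \frac{9}{2}\right) \left(-374\right) \left(50 + 11 \left(-374\right)\right)\right) + 70428 = \left(1108 - \left(- \frac{9}{2}\right) \left(-374\right) \left(50 - 4114\right)\right) + 70428 = \left(1108 - \left(- \frac{9}{2}\right) \left(-374\right) \left(-4064\right)\right) + 70428 = \left(1108 - -6839712\right) + 70428 = \left(1108 + 6839712\right) + 70428 = 6840820 + 70428 = 6911248$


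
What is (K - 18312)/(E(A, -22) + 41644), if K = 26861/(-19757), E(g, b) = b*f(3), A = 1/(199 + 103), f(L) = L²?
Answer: -361817045/818848622 ≈ -0.44186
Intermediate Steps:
A = 1/302 ≈ 0.0033113
E(g, b) = 9*b (E(g, b) = b*3² = b*9 = 9*b)
K = -26861/19757 (K = 26861*(-1/19757) = -26861/19757 ≈ -1.3596)
(K - 18312)/(E(A, -22) + 41644) = (-26861/19757 - 18312)/(9*(-22) + 41644) = -361817045/(19757*(-198 + 41644)) = -361817045/19757/41446 = -361817045/19757*1/41446 = -361817045/818848622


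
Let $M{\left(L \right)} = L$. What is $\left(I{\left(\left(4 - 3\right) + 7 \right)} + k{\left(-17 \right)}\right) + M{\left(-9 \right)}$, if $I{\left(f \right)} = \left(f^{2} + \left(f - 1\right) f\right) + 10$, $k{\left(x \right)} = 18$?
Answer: $139$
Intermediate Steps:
$I{\left(f \right)} = 10 + f^{2} + f \left(-1 + f\right)$ ($I{\left(f \right)} = \left(f^{2} + \left(f - 1\right) f\right) + 10 = \left(f^{2} + \left(-1 + f\right) f\right) + 10 = \left(f^{2} + f \left(-1 + f\right)\right) + 10 = 10 + f^{2} + f \left(-1 + f\right)$)
$\left(I{\left(\left(4 - 3\right) + 7 \right)} + k{\left(-17 \right)}\right) + M{\left(-9 \right)} = \left(\left(10 - \left(\left(4 - 3\right) + 7\right) + 2 \left(\left(4 - 3\right) + 7\right)^{2}\right) + 18\right) - 9 = \left(\left(10 - \left(1 + 7\right) + 2 \left(1 + 7\right)^{2}\right) + 18\right) - 9 = \left(\left(10 - 8 + 2 \cdot 8^{2}\right) + 18\right) - 9 = \left(\left(10 - 8 + 2 \cdot 64\right) + 18\right) - 9 = \left(\left(10 - 8 + 128\right) + 18\right) - 9 = \left(130 + 18\right) - 9 = 148 - 9 = 139$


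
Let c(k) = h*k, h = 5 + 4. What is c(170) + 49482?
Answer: 51012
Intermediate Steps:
h = 9
c(k) = 9*k
c(170) + 49482 = 9*170 + 49482 = 1530 + 49482 = 51012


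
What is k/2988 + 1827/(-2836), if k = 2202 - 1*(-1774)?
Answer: 1454215/2118492 ≈ 0.68644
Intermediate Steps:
k = 3976 (k = 2202 + 1774 = 3976)
k/2988 + 1827/(-2836) = 3976/2988 + 1827/(-2836) = 3976*(1/2988) + 1827*(-1/2836) = 994/747 - 1827/2836 = 1454215/2118492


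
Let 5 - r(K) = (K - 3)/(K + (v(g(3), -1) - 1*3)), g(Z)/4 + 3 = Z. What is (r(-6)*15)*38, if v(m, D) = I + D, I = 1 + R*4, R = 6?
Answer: 3192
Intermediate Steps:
I = 25 (I = 1 + 6*4 = 1 + 24 = 25)
g(Z) = -12 + 4*Z
v(m, D) = 25 + D
r(K) = 5 - (-3 + K)/(21 + K) (r(K) = 5 - (K - 3)/(K + ((25 - 1) - 1*3)) = 5 - (-3 + K)/(K + (24 - 3)) = 5 - (-3 + K)/(K + 21) = 5 - (-3 + K)/(21 + K))
(r(-6)*15)*38 = ((4*(27 - 6)/(21 - 6))*15)*38 = ((4*21/15)*15)*38 = ((4*(1/15)*21)*15)*38 = ((28/5)*15)*38 = 84*38 = 3192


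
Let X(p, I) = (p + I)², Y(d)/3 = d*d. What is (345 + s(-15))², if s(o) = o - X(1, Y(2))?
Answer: 25921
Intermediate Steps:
Y(d) = 3*d² (Y(d) = 3*(d*d) = 3*d²)
X(p, I) = (I + p)²
s(o) = -169 + o (s(o) = o - (3*2² + 1)² = o - (3*4 + 1)² = o - (12 + 1)² = o - 1*13² = o - 1*169 = o - 169 = -169 + o)
(345 + s(-15))² = (345 + (-169 - 15))² = (345 - 184)² = 161² = 25921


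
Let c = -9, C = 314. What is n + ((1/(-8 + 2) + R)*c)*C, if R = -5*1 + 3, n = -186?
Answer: 5937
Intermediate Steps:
R = -2 (R = -5 + 3 = -2)
n + ((1/(-8 + 2) + R)*c)*C = -186 + ((1/(-8 + 2) - 2)*(-9))*314 = -186 + ((1/(-6) - 2)*(-9))*314 = -186 + ((-⅙ - 2)*(-9))*314 = -186 - 13/6*(-9)*314 = -186 + (39/2)*314 = -186 + 6123 = 5937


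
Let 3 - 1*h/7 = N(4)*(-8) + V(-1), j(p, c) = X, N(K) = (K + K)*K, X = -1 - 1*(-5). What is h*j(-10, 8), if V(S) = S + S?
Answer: 7308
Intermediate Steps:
V(S) = 2*S
X = 4 (X = -1 + 5 = 4)
N(K) = 2*K² (N(K) = (2*K)*K = 2*K²)
j(p, c) = 4
h = 1827 (h = 21 - 7*((2*4²)*(-8) + 2*(-1)) = 21 - 7*((2*16)*(-8) - 2) = 21 - 7*(32*(-8) - 2) = 21 - 7*(-256 - 2) = 21 - 7*(-258) = 21 + 1806 = 1827)
h*j(-10, 8) = 1827*4 = 7308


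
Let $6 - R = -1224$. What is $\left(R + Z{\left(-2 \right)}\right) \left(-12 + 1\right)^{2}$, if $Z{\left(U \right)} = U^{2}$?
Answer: $149314$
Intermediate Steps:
$R = 1230$ ($R = 6 - -1224 = 6 + 1224 = 1230$)
$\left(R + Z{\left(-2 \right)}\right) \left(-12 + 1\right)^{2} = \left(1230 + \left(-2\right)^{2}\right) \left(-12 + 1\right)^{2} = \left(1230 + 4\right) \left(-11\right)^{2} = 1234 \cdot 121 = 149314$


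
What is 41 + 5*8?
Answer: 81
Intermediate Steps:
41 + 5*8 = 41 + 40 = 81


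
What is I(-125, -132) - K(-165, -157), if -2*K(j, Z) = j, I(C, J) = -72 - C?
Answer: -59/2 ≈ -29.500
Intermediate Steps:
K(j, Z) = -j/2
I(-125, -132) - K(-165, -157) = (-72 - 1*(-125)) - (-1)*(-165)/2 = (-72 + 125) - 1*165/2 = 53 - 165/2 = -59/2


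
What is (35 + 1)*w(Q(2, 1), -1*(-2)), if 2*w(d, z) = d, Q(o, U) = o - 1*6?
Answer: -72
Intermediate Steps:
Q(o, U) = -6 + o (Q(o, U) = o - 6 = -6 + o)
w(d, z) = d/2
(35 + 1)*w(Q(2, 1), -1*(-2)) = (35 + 1)*((-6 + 2)/2) = 36*((½)*(-4)) = 36*(-2) = -72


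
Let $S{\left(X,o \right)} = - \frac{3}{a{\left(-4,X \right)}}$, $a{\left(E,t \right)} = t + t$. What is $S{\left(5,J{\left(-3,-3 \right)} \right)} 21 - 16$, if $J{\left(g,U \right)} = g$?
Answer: $- \frac{223}{10} \approx -22.3$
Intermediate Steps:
$a{\left(E,t \right)} = 2 t$
$S{\left(X,o \right)} = - \frac{3}{2 X}$
$S{\left(5,J{\left(-3,-3 \right)} \right)} 21 - 16 = - \frac{3}{2 \cdot 5} \cdot 21 - 16 = \left(- \frac{3}{2}\right) \frac{1}{5} \cdot 21 - 16 = \left(- \frac{3}{10}\right) 21 - 16 = - \frac{63}{10} - 16 = - \frac{223}{10}$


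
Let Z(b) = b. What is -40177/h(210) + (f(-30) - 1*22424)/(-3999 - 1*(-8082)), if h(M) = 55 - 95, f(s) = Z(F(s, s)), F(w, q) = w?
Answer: 163144531/163320 ≈ 998.93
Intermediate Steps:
f(s) = s
h(M) = -40
-40177/h(210) + (f(-30) - 1*22424)/(-3999 - 1*(-8082)) = -40177/(-40) + (-30 - 1*22424)/(-3999 - 1*(-8082)) = -40177*(-1/40) + (-30 - 22424)/(-3999 + 8082) = 40177/40 - 22454/4083 = 163144531/163320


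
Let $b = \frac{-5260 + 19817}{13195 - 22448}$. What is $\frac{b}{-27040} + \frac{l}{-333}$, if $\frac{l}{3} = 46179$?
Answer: $- \frac{3851345301551}{9257441440} \approx -416.03$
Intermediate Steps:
$l = 138537$ ($l = 3 \cdot 46179 = 138537$)
$b = - \frac{14557}{9253}$ ($b = \frac{14557}{-9253} = 14557 \left(- \frac{1}{9253}\right) = - \frac{14557}{9253} \approx -1.5732$)
$\frac{b}{-27040} + \frac{l}{-333} = - \frac{14557}{9253 \left(-27040\right)} + \frac{138537}{-333} = \left(- \frac{14557}{9253}\right) \left(- \frac{1}{27040}\right) + 138537 \left(- \frac{1}{333}\right) = \frac{14557}{250201120} - \frac{15393}{37} = - \frac{3851345301551}{9257441440}$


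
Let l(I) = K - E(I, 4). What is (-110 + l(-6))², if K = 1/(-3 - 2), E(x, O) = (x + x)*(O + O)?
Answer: 5041/25 ≈ 201.64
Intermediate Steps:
E(x, O) = 4*O*x (E(x, O) = (2*x)*(2*O) = 4*O*x)
K = -⅕ (K = 1/(-5) = -⅕ ≈ -0.20000)
l(I) = -⅕ - 16*I (l(I) = -⅕ - 4*4*I = -⅕ - 16*I)
(-110 + l(-6))² = (-110 + (-⅕ - 16*(-6)))² = (-110 + (-⅕ + 96))² = (-110 + 479/5)² = (-71/5)² = 5041/25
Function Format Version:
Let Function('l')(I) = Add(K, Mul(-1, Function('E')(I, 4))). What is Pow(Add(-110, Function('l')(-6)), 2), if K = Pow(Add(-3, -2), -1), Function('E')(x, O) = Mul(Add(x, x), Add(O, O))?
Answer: Rational(5041, 25) ≈ 201.64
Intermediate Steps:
Function('E')(x, O) = Mul(4, O, x) (Function('E')(x, O) = Mul(Mul(2, x), Mul(2, O)) = Mul(4, O, x))
K = Rational(-1, 5) (K = Pow(-5, -1) = Rational(-1, 5) ≈ -0.20000)
Function('l')(I) = Add(Rational(-1, 5), Mul(-16, I)) (Function('l')(I) = Add(Rational(-1, 5), Mul(-1, Mul(4, 4, I))) = Add(Rational(-1, 5), Mul(-1, Mul(16, I))) = Add(Rational(-1, 5), Mul(-16, I)))
Pow(Add(-110, Function('l')(-6)), 2) = Pow(Add(-110, Add(Rational(-1, 5), Mul(-16, -6))), 2) = Pow(Add(-110, Add(Rational(-1, 5), 96)), 2) = Pow(Add(-110, Rational(479, 5)), 2) = Pow(Rational(-71, 5), 2) = Rational(5041, 25)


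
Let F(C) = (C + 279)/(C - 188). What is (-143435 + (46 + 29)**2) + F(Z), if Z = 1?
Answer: -25770750/187 ≈ -1.3781e+5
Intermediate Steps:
F(C) = (279 + C)/(-188 + C)
(-143435 + (46 + 29)**2) + F(Z) = (-143435 + (46 + 29)**2) + (279 + 1)/(-188 + 1) = (-143435 + 75**2) + 280/(-187) = (-143435 + 5625) - 1/187*280 = -137810 - 280/187 = -25770750/187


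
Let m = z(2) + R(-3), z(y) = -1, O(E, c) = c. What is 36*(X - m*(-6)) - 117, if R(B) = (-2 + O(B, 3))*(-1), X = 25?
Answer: 351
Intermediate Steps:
R(B) = -1 (R(B) = (-2 + 3)*(-1) = 1*(-1) = -1)
m = -2 (m = -1 - 1 = -2)
36*(X - m*(-6)) - 117 = 36*(25 - (-2)*(-6)) - 117 = 36*(25 - 1*12) - 117 = 36*(25 - 12) - 117 = 36*13 - 117 = 468 - 117 = 351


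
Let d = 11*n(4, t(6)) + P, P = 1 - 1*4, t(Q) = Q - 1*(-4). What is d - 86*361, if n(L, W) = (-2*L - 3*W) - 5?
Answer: -31522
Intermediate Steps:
t(Q) = 4 + Q (t(Q) = Q + 4 = 4 + Q)
P = -3 (P = 1 - 4 = -3)
n(L, W) = -5 - 3*W - 2*L (n(L, W) = (-3*W - 2*L) - 5 = -5 - 3*W - 2*L)
d = -476 (d = 11*(-5 - 3*(4 + 6) - 2*4) - 3 = 11*(-5 - 3*10 - 8) - 3 = 11*(-5 - 30 - 8) - 3 = 11*(-43) - 3 = -473 - 3 = -476)
d - 86*361 = -476 - 86*361 = -476 - 31046 = -31522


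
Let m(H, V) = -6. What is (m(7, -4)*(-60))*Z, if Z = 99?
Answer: 35640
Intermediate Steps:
(m(7, -4)*(-60))*Z = -6*(-60)*99 = 360*99 = 35640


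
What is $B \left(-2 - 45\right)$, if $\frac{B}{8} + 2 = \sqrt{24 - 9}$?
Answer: $752 - 376 \sqrt{15} \approx -704.24$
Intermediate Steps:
$B = -16 + 8 \sqrt{15}$ ($B = -16 + 8 \sqrt{24 - 9} = -16 + 8 \sqrt{15} \approx 14.984$)
$B \left(-2 - 45\right) = \left(-16 + 8 \sqrt{15}\right) \left(-2 - 45\right) = \left(-16 + 8 \sqrt{15}\right) \left(-47\right) = 752 - 376 \sqrt{15}$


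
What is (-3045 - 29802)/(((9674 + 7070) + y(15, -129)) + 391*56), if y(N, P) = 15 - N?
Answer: -10949/12880 ≈ -0.85008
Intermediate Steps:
(-3045 - 29802)/(((9674 + 7070) + y(15, -129)) + 391*56) = (-3045 - 29802)/(((9674 + 7070) + (15 - 1*15)) + 391*56) = -32847/((16744 + (15 - 15)) + 21896) = -32847/((16744 + 0) + 21896) = -32847/(16744 + 21896) = -32847/38640 = -32847*1/38640 = -10949/12880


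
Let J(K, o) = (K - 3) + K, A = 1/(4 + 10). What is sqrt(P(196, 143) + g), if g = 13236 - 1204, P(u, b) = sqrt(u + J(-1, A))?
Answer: sqrt(12032 + sqrt(191)) ≈ 109.75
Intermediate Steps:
A = 1/14 ≈ 0.071429
J(K, o) = -3 + 2*K (J(K, o) = (-3 + K) + K = -3 + 2*K)
P(u, b) = sqrt(-5 + u) (P(u, b) = sqrt(u + (-3 + 2*(-1))) = sqrt(u + (-3 - 2)) = sqrt(u - 5) = sqrt(-5 + u))
g = 12032
sqrt(P(196, 143) + g) = sqrt(sqrt(-5 + 196) + 12032) = sqrt(sqrt(191) + 12032) = sqrt(12032 + sqrt(191))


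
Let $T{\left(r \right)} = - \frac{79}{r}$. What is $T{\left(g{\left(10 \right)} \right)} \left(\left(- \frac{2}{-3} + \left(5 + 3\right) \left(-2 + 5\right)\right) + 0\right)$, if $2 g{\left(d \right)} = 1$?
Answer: $- \frac{11692}{3} \approx -3897.3$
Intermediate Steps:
$g{\left(d \right)} = \frac{1}{2}$ ($g{\left(d \right)} = \frac{1}{2} \cdot 1 = \frac{1}{2}$)
$T{\left(g{\left(10 \right)} \right)} \left(\left(- \frac{2}{-3} + \left(5 + 3\right) \left(-2 + 5\right)\right) + 0\right) = - 79 \frac{1}{\frac{1}{2}} \left(\left(- \frac{2}{-3} + \left(5 + 3\right) \left(-2 + 5\right)\right) + 0\right) = \left(-79\right) 2 \left(\left(\left(-2\right) \left(- \frac{1}{3}\right) + 8 \cdot 3\right) + 0\right) = - 158 \left(\left(\frac{2}{3} + 24\right) + 0\right) = - 158 \left(\frac{74}{3} + 0\right) = \left(-158\right) \frac{74}{3} = - \frac{11692}{3}$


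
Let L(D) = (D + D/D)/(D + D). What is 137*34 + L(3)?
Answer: 13976/3 ≈ 4658.7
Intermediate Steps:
L(D) = (1 + D)/(2*D) (L(D) = (D + 1)/((2*D)) = (1 + D)*(1/(2*D)) = (1 + D)/(2*D))
137*34 + L(3) = 137*34 + (½)*(1 + 3)/3 = 4658 + (½)*(⅓)*4 = 4658 + ⅔ = 13976/3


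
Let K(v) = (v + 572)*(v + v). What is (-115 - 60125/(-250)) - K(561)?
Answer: -2542201/2 ≈ -1.2711e+6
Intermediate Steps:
K(v) = 2*v*(572 + v) (K(v) = (572 + v)*(2*v) = 2*v*(572 + v))
(-115 - 60125/(-250)) - K(561) = (-115 - 60125/(-250)) - 2*561*(572 + 561) = (-115 - 60125*(-1)/250) - 2*561*1133 = (-115 - 185*(-13/10)) - 1*1271226 = (-115 + 481/2) - 1271226 = 251/2 - 1271226 = -2542201/2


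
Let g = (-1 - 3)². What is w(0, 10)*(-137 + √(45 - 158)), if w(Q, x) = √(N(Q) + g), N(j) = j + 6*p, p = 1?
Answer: √22*(-137 + I*√113) ≈ -642.59 + 49.86*I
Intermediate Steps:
N(j) = 6 + j (N(j) = j + 6*1 = j + 6 = 6 + j)
g = 16 (g = (-4)² = 16)
w(Q, x) = √(22 + Q) (w(Q, x) = √((6 + Q) + 16) = √(22 + Q))
w(0, 10)*(-137 + √(45 - 158)) = √(22 + 0)*(-137 + √(45 - 158)) = √22*(-137 + √(-113)) = √22*(-137 + I*√113)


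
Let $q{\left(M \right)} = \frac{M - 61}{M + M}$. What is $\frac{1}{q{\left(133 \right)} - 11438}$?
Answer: $- \frac{133}{1521218} \approx -8.743 \cdot 10^{-5}$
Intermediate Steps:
$q{\left(M \right)} = \frac{-61 + M}{2 M}$
$\frac{1}{q{\left(133 \right)} - 11438} = \frac{1}{\frac{-61 + 133}{2 \cdot 133} - 11438} = \frac{1}{\frac{1}{2} \cdot \frac{1}{133} \cdot 72 - 11438} = \frac{1}{\frac{36}{133} - 11438} = \frac{1}{- \frac{1521218}{133}} = - \frac{133}{1521218}$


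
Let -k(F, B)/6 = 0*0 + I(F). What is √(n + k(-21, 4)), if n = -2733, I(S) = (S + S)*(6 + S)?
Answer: I*√6513 ≈ 80.703*I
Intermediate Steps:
I(S) = 2*S*(6 + S) (I(S) = (2*S)*(6 + S) = 2*S*(6 + S))
k(F, B) = -12*F*(6 + F) (k(F, B) = -6*(0*0 + 2*F*(6 + F)) = -6*(0 + 2*F*(6 + F)) = -12*F*(6 + F))
√(n + k(-21, 4)) = √(-2733 - 12*(-21)*(6 - 21)) = √(-2733 - 12*(-21)*(-15)) = √(-2733 - 3780) = √(-6513) = I*√6513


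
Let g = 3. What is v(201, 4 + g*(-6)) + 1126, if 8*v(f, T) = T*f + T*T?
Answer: 3195/4 ≈ 798.75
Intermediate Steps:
v(f, T) = T²/8 + T*f/8 (v(f, T) = (T*f + T*T)/8 = (T*f + T²)/8 = (T² + T*f)/8 = T²/8 + T*f/8)
v(201, 4 + g*(-6)) + 1126 = (4 + 3*(-6))*((4 + 3*(-6)) + 201)/8 + 1126 = (4 - 18)*((4 - 18) + 201)/8 + 1126 = (⅛)*(-14)*(-14 + 201) + 1126 = (⅛)*(-14)*187 + 1126 = -1309/4 + 1126 = 3195/4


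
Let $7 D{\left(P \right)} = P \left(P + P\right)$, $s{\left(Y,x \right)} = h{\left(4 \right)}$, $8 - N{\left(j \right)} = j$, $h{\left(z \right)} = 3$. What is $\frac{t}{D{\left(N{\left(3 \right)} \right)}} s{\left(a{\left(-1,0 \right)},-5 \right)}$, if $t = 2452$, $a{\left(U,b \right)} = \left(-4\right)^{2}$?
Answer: $\frac{25746}{25} \approx 1029.8$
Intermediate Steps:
$a{\left(U,b \right)} = 16$
$N{\left(j \right)} = 8 - j$
$s{\left(Y,x \right)} = 3$
$D{\left(P \right)} = \frac{2 P^{2}}{7}$ ($D{\left(P \right)} = \frac{P \left(P + P\right)}{7} = \frac{P 2 P}{7} = \frac{2 P^{2}}{7}$)
$\frac{t}{D{\left(N{\left(3 \right)} \right)}} s{\left(a{\left(-1,0 \right)},-5 \right)} = \frac{2452}{\frac{2}{7} \left(8 - 3\right)^{2}} \cdot 3 = \frac{2452}{\frac{2}{7} \cdot 5^{2}} \cdot 3 = \frac{2452}{\frac{2}{7} \cdot 25} \cdot 3 = \frac{2452}{\frac{50}{7}} \cdot 3 = 2452 \cdot \frac{7}{50} \cdot 3 = \frac{8582}{25} \cdot 3 = \frac{25746}{25}$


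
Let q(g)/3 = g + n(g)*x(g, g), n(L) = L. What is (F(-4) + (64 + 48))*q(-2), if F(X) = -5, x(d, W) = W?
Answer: 642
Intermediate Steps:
q(g) = 3*g + 3*g² (q(g) = 3*(g + g*g) = 3*(g + g²) = 3*g + 3*g²)
(F(-4) + (64 + 48))*q(-2) = (-5 + (64 + 48))*(3*(-2)*(1 - 2)) = (-5 + 112)*(3*(-2)*(-1)) = 107*6 = 642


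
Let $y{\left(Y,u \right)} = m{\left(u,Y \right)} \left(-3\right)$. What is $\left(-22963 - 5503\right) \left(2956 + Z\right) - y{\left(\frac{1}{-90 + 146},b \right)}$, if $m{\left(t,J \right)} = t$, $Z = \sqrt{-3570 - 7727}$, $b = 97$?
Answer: $-84145205 - 28466 i \sqrt{11297} \approx -8.4145 \cdot 10^{7} - 3.0256 \cdot 10^{6} i$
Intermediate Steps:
$Z = i \sqrt{11297}$ ($Z = \sqrt{-11297} = i \sqrt{11297} \approx 106.29 i$)
$y{\left(Y,u \right)} = - 3 u$ ($y{\left(Y,u \right)} = u \left(-3\right) = - 3 u$)
$\left(-22963 - 5503\right) \left(2956 + Z\right) - y{\left(\frac{1}{-90 + 146},b \right)} = \left(-22963 - 5503\right) \left(2956 + i \sqrt{11297}\right) - \left(-3\right) 97 = - 28466 \left(2956 + i \sqrt{11297}\right) - -291 = \left(-84145496 - 28466 i \sqrt{11297}\right) + 291 = -84145205 - 28466 i \sqrt{11297}$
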